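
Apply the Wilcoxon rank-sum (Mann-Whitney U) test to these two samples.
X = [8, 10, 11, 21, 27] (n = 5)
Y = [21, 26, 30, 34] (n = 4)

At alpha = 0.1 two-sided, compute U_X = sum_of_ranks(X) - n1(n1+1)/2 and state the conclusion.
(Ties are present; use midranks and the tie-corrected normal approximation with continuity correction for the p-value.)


Step 1: Combine and sort all 9 observations; assign midranks.
sorted (value, group): (8,X), (10,X), (11,X), (21,X), (21,Y), (26,Y), (27,X), (30,Y), (34,Y)
ranks: 8->1, 10->2, 11->3, 21->4.5, 21->4.5, 26->6, 27->7, 30->8, 34->9
Step 2: Rank sum for X: R1 = 1 + 2 + 3 + 4.5 + 7 = 17.5.
Step 3: U_X = R1 - n1(n1+1)/2 = 17.5 - 5*6/2 = 17.5 - 15 = 2.5.
       U_Y = n1*n2 - U_X = 20 - 2.5 = 17.5.
Step 4: Ties are present, so use the tie-corrected normal approximation (with continuity correction) for the p-value.
Step 5: p-value = 0.085100; compare to alpha = 0.1. reject H0.

U_X = 2.5, p = 0.085100, reject H0 at alpha = 0.1.


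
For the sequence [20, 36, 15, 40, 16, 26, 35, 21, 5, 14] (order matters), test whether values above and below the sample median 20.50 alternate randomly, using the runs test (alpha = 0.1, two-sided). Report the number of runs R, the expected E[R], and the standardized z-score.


Step 1: Compute median = 20.50; label A = above, B = below.
Labels in order: BABABAAABB  (n_A = 5, n_B = 5)
Step 2: Count runs R = 7.
Step 3: Under H0 (random ordering), E[R] = 2*n_A*n_B/(n_A+n_B) + 1 = 2*5*5/10 + 1 = 6.0000.
        Var[R] = 2*n_A*n_B*(2*n_A*n_B - n_A - n_B) / ((n_A+n_B)^2 * (n_A+n_B-1)) = 2000/900 = 2.2222.
        SD[R] = 1.4907.
Step 4: Continuity-corrected z = (R - 0.5 - E[R]) / SD[R] = (7 - 0.5 - 6.0000) / 1.4907 = 0.3354.
Step 5: Two-sided p-value via normal approximation = 2*(1 - Phi(|z|)) = 0.737316.
Step 6: alpha = 0.1. fail to reject H0.

R = 7, z = 0.3354, p = 0.737316, fail to reject H0.


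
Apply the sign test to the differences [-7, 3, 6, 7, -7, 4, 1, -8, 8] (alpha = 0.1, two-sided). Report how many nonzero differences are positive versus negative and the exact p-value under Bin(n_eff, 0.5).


Step 1: Discard zero differences. Original n = 9; n_eff = number of nonzero differences = 9.
Nonzero differences (with sign): -7, +3, +6, +7, -7, +4, +1, -8, +8
Step 2: Count signs: positive = 6, negative = 3.
Step 3: Under H0: P(positive) = 0.5, so the number of positives S ~ Bin(9, 0.5).
Step 4: Two-sided exact p-value = sum of Bin(9,0.5) probabilities at or below the observed probability = 0.507812.
Step 5: alpha = 0.1. fail to reject H0.

n_eff = 9, pos = 6, neg = 3, p = 0.507812, fail to reject H0.


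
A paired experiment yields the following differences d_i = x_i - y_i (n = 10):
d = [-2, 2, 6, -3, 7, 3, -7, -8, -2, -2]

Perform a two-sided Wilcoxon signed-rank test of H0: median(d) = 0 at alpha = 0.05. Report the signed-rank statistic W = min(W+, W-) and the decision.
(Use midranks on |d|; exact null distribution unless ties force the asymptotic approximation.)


Step 1: Drop any zero differences (none here) and take |d_i|.
|d| = [2, 2, 6, 3, 7, 3, 7, 8, 2, 2]
Step 2: Midrank |d_i| (ties get averaged ranks).
ranks: |2|->2.5, |2|->2.5, |6|->7, |3|->5.5, |7|->8.5, |3|->5.5, |7|->8.5, |8|->10, |2|->2.5, |2|->2.5
Step 3: Attach original signs; sum ranks with positive sign and with negative sign.
W+ = 2.5 + 7 + 8.5 + 5.5 = 23.5
W- = 2.5 + 5.5 + 8.5 + 10 + 2.5 + 2.5 = 31.5
(Check: W+ + W- = 55 should equal n(n+1)/2 = 55.)
Step 4: Test statistic W = min(W+, W-) = 23.5.
Step 5: Ties in |d|, so use the tie-corrected normal approximation.
        E[W] = n(n+1)/4 = 10*11/4 = 27.5.
        Tie groups: |d|=2 (t=4), |d|=3 (t=2), |d|=7 (t=2); sum(t^3 - t) = 72.
        Var[W] = n(n+1)(2n+1)/24 - sum(t^3-t)/48 = 2310/24 - 72/48 = 94.75.
        z = (W - E[W]) / sqrt(Var[W]) = (23.5 - 27.5) / 9.7340 = -0.4109.
        Two-sided p = 2*Phi(z) = 0.681122.
Step 6: alpha = 0.05. fail to reject H0.

W+ = 23.5, W- = 31.5, W = min = 23.5, p = 0.681122, fail to reject H0.


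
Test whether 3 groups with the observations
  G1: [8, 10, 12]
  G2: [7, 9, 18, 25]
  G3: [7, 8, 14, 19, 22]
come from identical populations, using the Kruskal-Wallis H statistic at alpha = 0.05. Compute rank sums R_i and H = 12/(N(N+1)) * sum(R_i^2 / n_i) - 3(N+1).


Step 1: Combine all N = 12 observations and assign midranks.
sorted (value, group, rank): (7,G2,1.5), (7,G3,1.5), (8,G1,3.5), (8,G3,3.5), (9,G2,5), (10,G1,6), (12,G1,7), (14,G3,8), (18,G2,9), (19,G3,10), (22,G3,11), (25,G2,12)
Step 2: Sum ranks within each group.
R_1 = 16.5 (n_1 = 3)
R_2 = 27.5 (n_2 = 4)
R_3 = 34 (n_3 = 5)
Step 3: H = 12/(N(N+1)) * sum(R_i^2/n_i) - 3(N+1)
     = 12/(12*13) * (16.5^2/3 + 27.5^2/4 + 34^2/5) - 3*13
     = 0.076923 * 511.012 - 39
     = 0.308654.
Step 4: Ties present; correction factor C = 1 - 12/(12^3 - 12) = 0.993007. Corrected H = 0.308654 / 0.993007 = 0.310827.
Step 5: Under H0, H ~ chi^2(2); p-value = 0.856061.
Step 6: alpha = 0.05. fail to reject H0.

H = 0.3108, df = 2, p = 0.856061, fail to reject H0.


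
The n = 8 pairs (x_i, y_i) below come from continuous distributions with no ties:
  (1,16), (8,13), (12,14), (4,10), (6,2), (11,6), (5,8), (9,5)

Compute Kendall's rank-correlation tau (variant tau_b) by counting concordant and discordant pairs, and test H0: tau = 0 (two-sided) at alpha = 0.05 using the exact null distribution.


Step 1: Enumerate the 28 unordered pairs (i,j) with i<j and classify each by sign(x_j-x_i) * sign(y_j-y_i).
  (1,2):dx=+7,dy=-3->D; (1,3):dx=+11,dy=-2->D; (1,4):dx=+3,dy=-6->D; (1,5):dx=+5,dy=-14->D
  (1,6):dx=+10,dy=-10->D; (1,7):dx=+4,dy=-8->D; (1,8):dx=+8,dy=-11->D; (2,3):dx=+4,dy=+1->C
  (2,4):dx=-4,dy=-3->C; (2,5):dx=-2,dy=-11->C; (2,6):dx=+3,dy=-7->D; (2,7):dx=-3,dy=-5->C
  (2,8):dx=+1,dy=-8->D; (3,4):dx=-8,dy=-4->C; (3,5):dx=-6,dy=-12->C; (3,6):dx=-1,dy=-8->C
  (3,7):dx=-7,dy=-6->C; (3,8):dx=-3,dy=-9->C; (4,5):dx=+2,dy=-8->D; (4,6):dx=+7,dy=-4->D
  (4,7):dx=+1,dy=-2->D; (4,8):dx=+5,dy=-5->D; (5,6):dx=+5,dy=+4->C; (5,7):dx=-1,dy=+6->D
  (5,8):dx=+3,dy=+3->C; (6,7):dx=-6,dy=+2->D; (6,8):dx=-2,dy=-1->C; (7,8):dx=+4,dy=-3->D
Step 2: C = 12, D = 16, total pairs = 28.
Step 3: tau = (C - D)/(n(n-1)/2) = (12 - 16)/28 = -0.142857.
Step 4: Exact two-sided p-value (enumerate n! = 40320 permutations of y under H0): p = 0.719544.
Step 5: alpha = 0.05. fail to reject H0.

tau_b = -0.1429 (C=12, D=16), p = 0.719544, fail to reject H0.


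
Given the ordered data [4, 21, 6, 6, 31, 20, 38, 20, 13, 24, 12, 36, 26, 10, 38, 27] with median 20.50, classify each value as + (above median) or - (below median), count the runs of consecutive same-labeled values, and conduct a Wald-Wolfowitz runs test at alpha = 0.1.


Step 1: Compute median = 20.50; label A = above, B = below.
Labels in order: BABBABABBABAABAA  (n_A = 8, n_B = 8)
Step 2: Count runs R = 12.
Step 3: Under H0 (random ordering), E[R] = 2*n_A*n_B/(n_A+n_B) + 1 = 2*8*8/16 + 1 = 9.0000.
        Var[R] = 2*n_A*n_B*(2*n_A*n_B - n_A - n_B) / ((n_A+n_B)^2 * (n_A+n_B-1)) = 14336/3840 = 3.7333.
        SD[R] = 1.9322.
Step 4: Continuity-corrected z = (R - 0.5 - E[R]) / SD[R] = (12 - 0.5 - 9.0000) / 1.9322 = 1.2939.
Step 5: Two-sided p-value via normal approximation = 2*(1 - Phi(|z|)) = 0.195709.
Step 6: alpha = 0.1. fail to reject H0.

R = 12, z = 1.2939, p = 0.195709, fail to reject H0.


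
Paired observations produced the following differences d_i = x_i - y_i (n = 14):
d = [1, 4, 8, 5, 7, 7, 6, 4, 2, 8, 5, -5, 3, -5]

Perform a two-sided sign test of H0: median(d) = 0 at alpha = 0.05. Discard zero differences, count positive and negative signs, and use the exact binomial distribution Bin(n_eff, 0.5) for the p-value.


Step 1: Discard zero differences. Original n = 14; n_eff = number of nonzero differences = 14.
Nonzero differences (with sign): +1, +4, +8, +5, +7, +7, +6, +4, +2, +8, +5, -5, +3, -5
Step 2: Count signs: positive = 12, negative = 2.
Step 3: Under H0: P(positive) = 0.5, so the number of positives S ~ Bin(14, 0.5).
Step 4: Two-sided exact p-value = sum of Bin(14,0.5) probabilities at or below the observed probability = 0.012939.
Step 5: alpha = 0.05. reject H0.

n_eff = 14, pos = 12, neg = 2, p = 0.012939, reject H0.


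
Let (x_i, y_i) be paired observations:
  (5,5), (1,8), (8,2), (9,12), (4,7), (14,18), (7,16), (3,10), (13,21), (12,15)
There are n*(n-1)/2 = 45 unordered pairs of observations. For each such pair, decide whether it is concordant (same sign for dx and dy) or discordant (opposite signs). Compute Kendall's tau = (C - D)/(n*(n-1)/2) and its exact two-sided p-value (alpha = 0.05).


Step 1: Enumerate the 45 unordered pairs (i,j) with i<j and classify each by sign(x_j-x_i) * sign(y_j-y_i).
  (1,2):dx=-4,dy=+3->D; (1,3):dx=+3,dy=-3->D; (1,4):dx=+4,dy=+7->C; (1,5):dx=-1,dy=+2->D
  (1,6):dx=+9,dy=+13->C; (1,7):dx=+2,dy=+11->C; (1,8):dx=-2,dy=+5->D; (1,9):dx=+8,dy=+16->C
  (1,10):dx=+7,dy=+10->C; (2,3):dx=+7,dy=-6->D; (2,4):dx=+8,dy=+4->C; (2,5):dx=+3,dy=-1->D
  (2,6):dx=+13,dy=+10->C; (2,7):dx=+6,dy=+8->C; (2,8):dx=+2,dy=+2->C; (2,9):dx=+12,dy=+13->C
  (2,10):dx=+11,dy=+7->C; (3,4):dx=+1,dy=+10->C; (3,5):dx=-4,dy=+5->D; (3,6):dx=+6,dy=+16->C
  (3,7):dx=-1,dy=+14->D; (3,8):dx=-5,dy=+8->D; (3,9):dx=+5,dy=+19->C; (3,10):dx=+4,dy=+13->C
  (4,5):dx=-5,dy=-5->C; (4,6):dx=+5,dy=+6->C; (4,7):dx=-2,dy=+4->D; (4,8):dx=-6,dy=-2->C
  (4,9):dx=+4,dy=+9->C; (4,10):dx=+3,dy=+3->C; (5,6):dx=+10,dy=+11->C; (5,7):dx=+3,dy=+9->C
  (5,8):dx=-1,dy=+3->D; (5,9):dx=+9,dy=+14->C; (5,10):dx=+8,dy=+8->C; (6,7):dx=-7,dy=-2->C
  (6,8):dx=-11,dy=-8->C; (6,9):dx=-1,dy=+3->D; (6,10):dx=-2,dy=-3->C; (7,8):dx=-4,dy=-6->C
  (7,9):dx=+6,dy=+5->C; (7,10):dx=+5,dy=-1->D; (8,9):dx=+10,dy=+11->C; (8,10):dx=+9,dy=+5->C
  (9,10):dx=-1,dy=-6->C
Step 2: C = 32, D = 13, total pairs = 45.
Step 3: tau = (C - D)/(n(n-1)/2) = (32 - 13)/45 = 0.422222.
Step 4: Exact two-sided p-value (enumerate n! = 3628800 permutations of y under H0): p = 0.108313.
Step 5: alpha = 0.05. fail to reject H0.

tau_b = 0.4222 (C=32, D=13), p = 0.108313, fail to reject H0.


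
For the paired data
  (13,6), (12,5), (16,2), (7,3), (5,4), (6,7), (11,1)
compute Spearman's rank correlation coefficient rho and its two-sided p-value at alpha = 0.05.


Step 1: Rank x and y separately (midranks; no ties here).
rank(x): 13->6, 12->5, 16->7, 7->3, 5->1, 6->2, 11->4
rank(y): 6->6, 5->5, 2->2, 3->3, 4->4, 7->7, 1->1
Step 2: d_i = R_x(i) - R_y(i); compute d_i^2.
  (6-6)^2=0, (5-5)^2=0, (7-2)^2=25, (3-3)^2=0, (1-4)^2=9, (2-7)^2=25, (4-1)^2=9
sum(d^2) = 68.
Step 3: rho = 1 - 6*68 / (7*(7^2 - 1)) = 1 - 408/336 = -0.214286.
Step 4: Under H0, t = rho * sqrt((n-2)/(1-rho^2)) = -0.4906 ~ t(5).
Step 5: Two-sided p-value from the t-distribution with 5 df = 0.644512.
Step 6: alpha = 0.05. fail to reject H0.

rho = -0.2143, p = 0.644512, fail to reject H0 at alpha = 0.05.


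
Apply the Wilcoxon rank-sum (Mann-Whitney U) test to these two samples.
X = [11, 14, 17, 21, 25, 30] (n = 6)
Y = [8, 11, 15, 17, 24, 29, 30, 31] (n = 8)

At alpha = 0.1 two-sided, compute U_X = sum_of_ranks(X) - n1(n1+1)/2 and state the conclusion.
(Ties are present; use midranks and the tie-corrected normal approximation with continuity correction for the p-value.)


Step 1: Combine and sort all 14 observations; assign midranks.
sorted (value, group): (8,Y), (11,X), (11,Y), (14,X), (15,Y), (17,X), (17,Y), (21,X), (24,Y), (25,X), (29,Y), (30,X), (30,Y), (31,Y)
ranks: 8->1, 11->2.5, 11->2.5, 14->4, 15->5, 17->6.5, 17->6.5, 21->8, 24->9, 25->10, 29->11, 30->12.5, 30->12.5, 31->14
Step 2: Rank sum for X: R1 = 2.5 + 4 + 6.5 + 8 + 10 + 12.5 = 43.5.
Step 3: U_X = R1 - n1(n1+1)/2 = 43.5 - 6*7/2 = 43.5 - 21 = 22.5.
       U_Y = n1*n2 - U_X = 48 - 22.5 = 25.5.
Step 4: Ties are present, so use the tie-corrected normal approximation (with continuity correction) for the p-value.
Step 5: p-value = 0.896941; compare to alpha = 0.1. fail to reject H0.

U_X = 22.5, p = 0.896941, fail to reject H0 at alpha = 0.1.


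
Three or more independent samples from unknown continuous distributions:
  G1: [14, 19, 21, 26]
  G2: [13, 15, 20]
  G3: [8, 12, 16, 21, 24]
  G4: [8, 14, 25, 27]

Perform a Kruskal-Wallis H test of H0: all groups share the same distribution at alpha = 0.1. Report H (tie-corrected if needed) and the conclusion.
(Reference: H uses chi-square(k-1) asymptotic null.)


Step 1: Combine all N = 16 observations and assign midranks.
sorted (value, group, rank): (8,G3,1.5), (8,G4,1.5), (12,G3,3), (13,G2,4), (14,G1,5.5), (14,G4,5.5), (15,G2,7), (16,G3,8), (19,G1,9), (20,G2,10), (21,G1,11.5), (21,G3,11.5), (24,G3,13), (25,G4,14), (26,G1,15), (27,G4,16)
Step 2: Sum ranks within each group.
R_1 = 41 (n_1 = 4)
R_2 = 21 (n_2 = 3)
R_3 = 37 (n_3 = 5)
R_4 = 37 (n_4 = 4)
Step 3: H = 12/(N(N+1)) * sum(R_i^2/n_i) - 3(N+1)
     = 12/(16*17) * (41^2/4 + 21^2/3 + 37^2/5 + 37^2/4) - 3*17
     = 0.044118 * 1183.3 - 51
     = 1.204412.
Step 4: Ties present; correction factor C = 1 - 18/(16^3 - 16) = 0.995588. Corrected H = 1.204412 / 0.995588 = 1.209749.
Step 5: Under H0, H ~ chi^2(3); p-value = 0.750667.
Step 6: alpha = 0.1. fail to reject H0.

H = 1.2097, df = 3, p = 0.750667, fail to reject H0.


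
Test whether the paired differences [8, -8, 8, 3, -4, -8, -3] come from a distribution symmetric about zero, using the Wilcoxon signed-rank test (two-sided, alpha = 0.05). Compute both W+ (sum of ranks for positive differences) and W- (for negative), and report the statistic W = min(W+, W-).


Step 1: Drop any zero differences (none here) and take |d_i|.
|d| = [8, 8, 8, 3, 4, 8, 3]
Step 2: Midrank |d_i| (ties get averaged ranks).
ranks: |8|->5.5, |8|->5.5, |8|->5.5, |3|->1.5, |4|->3, |8|->5.5, |3|->1.5
Step 3: Attach original signs; sum ranks with positive sign and with negative sign.
W+ = 5.5 + 5.5 + 1.5 = 12.5
W- = 5.5 + 3 + 5.5 + 1.5 = 15.5
(Check: W+ + W- = 28 should equal n(n+1)/2 = 28.)
Step 4: Test statistic W = min(W+, W-) = 12.5.
Step 5: Ties in |d|, so use the tie-corrected normal approximation.
        E[W] = n(n+1)/4 = 7*8/4 = 14.
        Tie groups: |d|=3 (t=2), |d|=8 (t=4); sum(t^3 - t) = 66.
        Var[W] = n(n+1)(2n+1)/24 - sum(t^3-t)/48 = 840/24 - 66/48 = 33.625.
        z = (W - E[W]) / sqrt(Var[W]) = (12.5 - 14) / 5.7987 = -0.2587.
        Two-sided p = 2*Phi(z) = 0.795883.
Step 6: alpha = 0.05. fail to reject H0.

W+ = 12.5, W- = 15.5, W = min = 12.5, p = 0.795883, fail to reject H0.


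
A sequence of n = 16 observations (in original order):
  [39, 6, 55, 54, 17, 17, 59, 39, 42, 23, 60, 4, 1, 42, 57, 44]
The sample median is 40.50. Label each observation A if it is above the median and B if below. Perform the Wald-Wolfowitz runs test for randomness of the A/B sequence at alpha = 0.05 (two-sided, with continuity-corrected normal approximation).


Step 1: Compute median = 40.50; label A = above, B = below.
Labels in order: BBAABBABABABBAAA  (n_A = 8, n_B = 8)
Step 2: Count runs R = 10.
Step 3: Under H0 (random ordering), E[R] = 2*n_A*n_B/(n_A+n_B) + 1 = 2*8*8/16 + 1 = 9.0000.
        Var[R] = 2*n_A*n_B*(2*n_A*n_B - n_A - n_B) / ((n_A+n_B)^2 * (n_A+n_B-1)) = 14336/3840 = 3.7333.
        SD[R] = 1.9322.
Step 4: Continuity-corrected z = (R - 0.5 - E[R]) / SD[R] = (10 - 0.5 - 9.0000) / 1.9322 = 0.2588.
Step 5: Two-sided p-value via normal approximation = 2*(1 - Phi(|z|)) = 0.795809.
Step 6: alpha = 0.05. fail to reject H0.

R = 10, z = 0.2588, p = 0.795809, fail to reject H0.


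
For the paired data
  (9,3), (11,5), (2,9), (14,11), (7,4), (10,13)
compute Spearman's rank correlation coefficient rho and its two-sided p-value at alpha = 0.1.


Step 1: Rank x and y separately (midranks; no ties here).
rank(x): 9->3, 11->5, 2->1, 14->6, 7->2, 10->4
rank(y): 3->1, 5->3, 9->4, 11->5, 4->2, 13->6
Step 2: d_i = R_x(i) - R_y(i); compute d_i^2.
  (3-1)^2=4, (5-3)^2=4, (1-4)^2=9, (6-5)^2=1, (2-2)^2=0, (4-6)^2=4
sum(d^2) = 22.
Step 3: rho = 1 - 6*22 / (6*(6^2 - 1)) = 1 - 132/210 = 0.371429.
Step 4: Under H0, t = rho * sqrt((n-2)/(1-rho^2)) = 0.8001 ~ t(4).
Step 5: Two-sided p-value from the t-distribution with 4 df = 0.468478.
Step 6: alpha = 0.1. fail to reject H0.

rho = 0.3714, p = 0.468478, fail to reject H0 at alpha = 0.1.


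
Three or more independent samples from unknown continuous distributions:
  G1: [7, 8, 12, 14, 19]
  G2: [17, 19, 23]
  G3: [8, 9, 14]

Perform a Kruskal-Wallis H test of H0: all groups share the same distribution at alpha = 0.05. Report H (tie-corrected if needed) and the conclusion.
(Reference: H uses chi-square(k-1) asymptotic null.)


Step 1: Combine all N = 11 observations and assign midranks.
sorted (value, group, rank): (7,G1,1), (8,G1,2.5), (8,G3,2.5), (9,G3,4), (12,G1,5), (14,G1,6.5), (14,G3,6.5), (17,G2,8), (19,G1,9.5), (19,G2,9.5), (23,G2,11)
Step 2: Sum ranks within each group.
R_1 = 24.5 (n_1 = 5)
R_2 = 28.5 (n_2 = 3)
R_3 = 13 (n_3 = 3)
Step 3: H = 12/(N(N+1)) * sum(R_i^2/n_i) - 3(N+1)
     = 12/(11*12) * (24.5^2/5 + 28.5^2/3 + 13^2/3) - 3*12
     = 0.090909 * 447.133 - 36
     = 4.648485.
Step 4: Ties present; correction factor C = 1 - 18/(11^3 - 11) = 0.986364. Corrected H = 4.648485 / 0.986364 = 4.712750.
Step 5: Under H0, H ~ chi^2(2); p-value = 0.094763.
Step 6: alpha = 0.05. fail to reject H0.

H = 4.7127, df = 2, p = 0.094763, fail to reject H0.


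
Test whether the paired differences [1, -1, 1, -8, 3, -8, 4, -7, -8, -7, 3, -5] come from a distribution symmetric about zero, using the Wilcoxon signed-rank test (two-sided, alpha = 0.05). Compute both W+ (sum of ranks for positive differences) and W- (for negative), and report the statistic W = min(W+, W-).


Step 1: Drop any zero differences (none here) and take |d_i|.
|d| = [1, 1, 1, 8, 3, 8, 4, 7, 8, 7, 3, 5]
Step 2: Midrank |d_i| (ties get averaged ranks).
ranks: |1|->2, |1|->2, |1|->2, |8|->11, |3|->4.5, |8|->11, |4|->6, |7|->8.5, |8|->11, |7|->8.5, |3|->4.5, |5|->7
Step 3: Attach original signs; sum ranks with positive sign and with negative sign.
W+ = 2 + 2 + 4.5 + 6 + 4.5 = 19
W- = 2 + 11 + 11 + 8.5 + 11 + 8.5 + 7 = 59
(Check: W+ + W- = 78 should equal n(n+1)/2 = 78.)
Step 4: Test statistic W = min(W+, W-) = 19.
Step 5: Ties in |d|, so use the tie-corrected normal approximation.
        E[W] = n(n+1)/4 = 12*13/4 = 39.
        Tie groups: |d|=1 (t=3), |d|=3 (t=2), |d|=7 (t=2), |d|=8 (t=3); sum(t^3 - t) = 60.
        Var[W] = n(n+1)(2n+1)/24 - sum(t^3-t)/48 = 3900/24 - 60/48 = 161.25.
        z = (W - E[W]) / sqrt(Var[W]) = (19 - 39) / 12.6984 = -1.5750.
        Two-sided p = 2*Phi(z) = 0.115257.
Step 6: alpha = 0.05. fail to reject H0.

W+ = 19, W- = 59, W = min = 19, p = 0.115257, fail to reject H0.


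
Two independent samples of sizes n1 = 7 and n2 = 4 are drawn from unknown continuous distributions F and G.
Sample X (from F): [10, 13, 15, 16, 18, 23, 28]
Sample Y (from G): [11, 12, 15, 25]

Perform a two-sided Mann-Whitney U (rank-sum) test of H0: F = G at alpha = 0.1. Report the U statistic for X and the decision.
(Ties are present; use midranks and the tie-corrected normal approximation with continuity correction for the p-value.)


Step 1: Combine and sort all 11 observations; assign midranks.
sorted (value, group): (10,X), (11,Y), (12,Y), (13,X), (15,X), (15,Y), (16,X), (18,X), (23,X), (25,Y), (28,X)
ranks: 10->1, 11->2, 12->3, 13->4, 15->5.5, 15->5.5, 16->7, 18->8, 23->9, 25->10, 28->11
Step 2: Rank sum for X: R1 = 1 + 4 + 5.5 + 7 + 8 + 9 + 11 = 45.5.
Step 3: U_X = R1 - n1(n1+1)/2 = 45.5 - 7*8/2 = 45.5 - 28 = 17.5.
       U_Y = n1*n2 - U_X = 28 - 17.5 = 10.5.
Step 4: Ties are present, so use the tie-corrected normal approximation (with continuity correction) for the p-value.
Step 5: p-value = 0.569872; compare to alpha = 0.1. fail to reject H0.

U_X = 17.5, p = 0.569872, fail to reject H0 at alpha = 0.1.


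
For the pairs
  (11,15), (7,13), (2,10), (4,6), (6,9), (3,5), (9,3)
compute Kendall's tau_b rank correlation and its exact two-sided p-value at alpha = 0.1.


Step 1: Enumerate the 21 unordered pairs (i,j) with i<j and classify each by sign(x_j-x_i) * sign(y_j-y_i).
  (1,2):dx=-4,dy=-2->C; (1,3):dx=-9,dy=-5->C; (1,4):dx=-7,dy=-9->C; (1,5):dx=-5,dy=-6->C
  (1,6):dx=-8,dy=-10->C; (1,7):dx=-2,dy=-12->C; (2,3):dx=-5,dy=-3->C; (2,4):dx=-3,dy=-7->C
  (2,5):dx=-1,dy=-4->C; (2,6):dx=-4,dy=-8->C; (2,7):dx=+2,dy=-10->D; (3,4):dx=+2,dy=-4->D
  (3,5):dx=+4,dy=-1->D; (3,6):dx=+1,dy=-5->D; (3,7):dx=+7,dy=-7->D; (4,5):dx=+2,dy=+3->C
  (4,6):dx=-1,dy=-1->C; (4,7):dx=+5,dy=-3->D; (5,6):dx=-3,dy=-4->C; (5,7):dx=+3,dy=-6->D
  (6,7):dx=+6,dy=-2->D
Step 2: C = 13, D = 8, total pairs = 21.
Step 3: tau = (C - D)/(n(n-1)/2) = (13 - 8)/21 = 0.238095.
Step 4: Exact two-sided p-value (enumerate n! = 5040 permutations of y under H0): p = 0.561905.
Step 5: alpha = 0.1. fail to reject H0.

tau_b = 0.2381 (C=13, D=8), p = 0.561905, fail to reject H0.


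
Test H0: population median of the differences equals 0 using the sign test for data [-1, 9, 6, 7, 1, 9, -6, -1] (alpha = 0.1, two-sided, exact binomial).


Step 1: Discard zero differences. Original n = 8; n_eff = number of nonzero differences = 8.
Nonzero differences (with sign): -1, +9, +6, +7, +1, +9, -6, -1
Step 2: Count signs: positive = 5, negative = 3.
Step 3: Under H0: P(positive) = 0.5, so the number of positives S ~ Bin(8, 0.5).
Step 4: Two-sided exact p-value = sum of Bin(8,0.5) probabilities at or below the observed probability = 0.726562.
Step 5: alpha = 0.1. fail to reject H0.

n_eff = 8, pos = 5, neg = 3, p = 0.726562, fail to reject H0.


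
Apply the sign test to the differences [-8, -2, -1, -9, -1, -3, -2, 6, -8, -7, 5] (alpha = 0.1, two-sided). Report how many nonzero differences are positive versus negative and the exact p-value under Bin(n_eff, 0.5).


Step 1: Discard zero differences. Original n = 11; n_eff = number of nonzero differences = 11.
Nonzero differences (with sign): -8, -2, -1, -9, -1, -3, -2, +6, -8, -7, +5
Step 2: Count signs: positive = 2, negative = 9.
Step 3: Under H0: P(positive) = 0.5, so the number of positives S ~ Bin(11, 0.5).
Step 4: Two-sided exact p-value = sum of Bin(11,0.5) probabilities at or below the observed probability = 0.065430.
Step 5: alpha = 0.1. reject H0.

n_eff = 11, pos = 2, neg = 9, p = 0.065430, reject H0.


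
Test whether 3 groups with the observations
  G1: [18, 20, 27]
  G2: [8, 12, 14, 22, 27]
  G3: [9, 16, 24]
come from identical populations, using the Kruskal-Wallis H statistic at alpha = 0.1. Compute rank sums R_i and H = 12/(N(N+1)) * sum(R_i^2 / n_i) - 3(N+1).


Step 1: Combine all N = 11 observations and assign midranks.
sorted (value, group, rank): (8,G2,1), (9,G3,2), (12,G2,3), (14,G2,4), (16,G3,5), (18,G1,6), (20,G1,7), (22,G2,8), (24,G3,9), (27,G1,10.5), (27,G2,10.5)
Step 2: Sum ranks within each group.
R_1 = 23.5 (n_1 = 3)
R_2 = 26.5 (n_2 = 5)
R_3 = 16 (n_3 = 3)
Step 3: H = 12/(N(N+1)) * sum(R_i^2/n_i) - 3(N+1)
     = 12/(11*12) * (23.5^2/3 + 26.5^2/5 + 16^2/3) - 3*12
     = 0.090909 * 409.867 - 36
     = 1.260606.
Step 4: Ties present; correction factor C = 1 - 6/(11^3 - 11) = 0.995455. Corrected H = 1.260606 / 0.995455 = 1.266362.
Step 5: Under H0, H ~ chi^2(2); p-value = 0.530900.
Step 6: alpha = 0.1. fail to reject H0.

H = 1.2664, df = 2, p = 0.530900, fail to reject H0.


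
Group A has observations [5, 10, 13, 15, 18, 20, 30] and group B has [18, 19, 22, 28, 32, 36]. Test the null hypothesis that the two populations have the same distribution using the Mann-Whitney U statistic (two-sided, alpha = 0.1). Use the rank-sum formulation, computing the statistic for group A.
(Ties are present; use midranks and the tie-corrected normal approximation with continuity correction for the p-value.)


Step 1: Combine and sort all 13 observations; assign midranks.
sorted (value, group): (5,X), (10,X), (13,X), (15,X), (18,X), (18,Y), (19,Y), (20,X), (22,Y), (28,Y), (30,X), (32,Y), (36,Y)
ranks: 5->1, 10->2, 13->3, 15->4, 18->5.5, 18->5.5, 19->7, 20->8, 22->9, 28->10, 30->11, 32->12, 36->13
Step 2: Rank sum for X: R1 = 1 + 2 + 3 + 4 + 5.5 + 8 + 11 = 34.5.
Step 3: U_X = R1 - n1(n1+1)/2 = 34.5 - 7*8/2 = 34.5 - 28 = 6.5.
       U_Y = n1*n2 - U_X = 42 - 6.5 = 35.5.
Step 4: Ties are present, so use the tie-corrected normal approximation (with continuity correction) for the p-value.
Step 5: p-value = 0.045204; compare to alpha = 0.1. reject H0.

U_X = 6.5, p = 0.045204, reject H0 at alpha = 0.1.


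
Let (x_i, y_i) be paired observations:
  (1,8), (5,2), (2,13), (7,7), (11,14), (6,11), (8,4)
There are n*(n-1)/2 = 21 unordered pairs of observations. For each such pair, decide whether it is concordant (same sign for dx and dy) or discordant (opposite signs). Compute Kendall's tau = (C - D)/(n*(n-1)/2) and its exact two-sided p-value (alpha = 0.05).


Step 1: Enumerate the 21 unordered pairs (i,j) with i<j and classify each by sign(x_j-x_i) * sign(y_j-y_i).
  (1,2):dx=+4,dy=-6->D; (1,3):dx=+1,dy=+5->C; (1,4):dx=+6,dy=-1->D; (1,5):dx=+10,dy=+6->C
  (1,6):dx=+5,dy=+3->C; (1,7):dx=+7,dy=-4->D; (2,3):dx=-3,dy=+11->D; (2,4):dx=+2,dy=+5->C
  (2,5):dx=+6,dy=+12->C; (2,6):dx=+1,dy=+9->C; (2,7):dx=+3,dy=+2->C; (3,4):dx=+5,dy=-6->D
  (3,5):dx=+9,dy=+1->C; (3,6):dx=+4,dy=-2->D; (3,7):dx=+6,dy=-9->D; (4,5):dx=+4,dy=+7->C
  (4,6):dx=-1,dy=+4->D; (4,7):dx=+1,dy=-3->D; (5,6):dx=-5,dy=-3->C; (5,7):dx=-3,dy=-10->C
  (6,7):dx=+2,dy=-7->D
Step 2: C = 11, D = 10, total pairs = 21.
Step 3: tau = (C - D)/(n(n-1)/2) = (11 - 10)/21 = 0.047619.
Step 4: Exact two-sided p-value (enumerate n! = 5040 permutations of y under H0): p = 1.000000.
Step 5: alpha = 0.05. fail to reject H0.

tau_b = 0.0476 (C=11, D=10), p = 1.000000, fail to reject H0.


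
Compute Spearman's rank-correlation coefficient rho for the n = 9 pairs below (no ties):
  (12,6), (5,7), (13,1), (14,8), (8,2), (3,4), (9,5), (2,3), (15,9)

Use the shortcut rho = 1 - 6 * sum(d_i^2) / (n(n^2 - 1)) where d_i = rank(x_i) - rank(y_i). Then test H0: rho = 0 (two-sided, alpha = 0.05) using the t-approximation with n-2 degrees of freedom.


Step 1: Rank x and y separately (midranks; no ties here).
rank(x): 12->6, 5->3, 13->7, 14->8, 8->4, 3->2, 9->5, 2->1, 15->9
rank(y): 6->6, 7->7, 1->1, 8->8, 2->2, 4->4, 5->5, 3->3, 9->9
Step 2: d_i = R_x(i) - R_y(i); compute d_i^2.
  (6-6)^2=0, (3-7)^2=16, (7-1)^2=36, (8-8)^2=0, (4-2)^2=4, (2-4)^2=4, (5-5)^2=0, (1-3)^2=4, (9-9)^2=0
sum(d^2) = 64.
Step 3: rho = 1 - 6*64 / (9*(9^2 - 1)) = 1 - 384/720 = 0.466667.
Step 4: Under H0, t = rho * sqrt((n-2)/(1-rho^2)) = 1.3960 ~ t(7).
Step 5: Two-sided p-value from the t-distribution with 7 df = 0.205386.
Step 6: alpha = 0.05. fail to reject H0.

rho = 0.4667, p = 0.205386, fail to reject H0 at alpha = 0.05.


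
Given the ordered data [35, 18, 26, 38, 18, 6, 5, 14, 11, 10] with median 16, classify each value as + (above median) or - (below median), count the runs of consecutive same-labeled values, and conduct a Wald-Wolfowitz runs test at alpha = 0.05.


Step 1: Compute median = 16; label A = above, B = below.
Labels in order: AAAAABBBBB  (n_A = 5, n_B = 5)
Step 2: Count runs R = 2.
Step 3: Under H0 (random ordering), E[R] = 2*n_A*n_B/(n_A+n_B) + 1 = 2*5*5/10 + 1 = 6.0000.
        Var[R] = 2*n_A*n_B*(2*n_A*n_B - n_A - n_B) / ((n_A+n_B)^2 * (n_A+n_B-1)) = 2000/900 = 2.2222.
        SD[R] = 1.4907.
Step 4: Continuity-corrected z = (R + 0.5 - E[R]) / SD[R] = (2 + 0.5 - 6.0000) / 1.4907 = -2.3479.
Step 5: Two-sided p-value via normal approximation = 2*(1 - Phi(|z|)) = 0.018881.
Step 6: alpha = 0.05. reject H0.

R = 2, z = -2.3479, p = 0.018881, reject H0.


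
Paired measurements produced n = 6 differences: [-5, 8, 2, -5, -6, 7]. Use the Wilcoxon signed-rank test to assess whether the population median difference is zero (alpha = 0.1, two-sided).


Step 1: Drop any zero differences (none here) and take |d_i|.
|d| = [5, 8, 2, 5, 6, 7]
Step 2: Midrank |d_i| (ties get averaged ranks).
ranks: |5|->2.5, |8|->6, |2|->1, |5|->2.5, |6|->4, |7|->5
Step 3: Attach original signs; sum ranks with positive sign and with negative sign.
W+ = 6 + 1 + 5 = 12
W- = 2.5 + 2.5 + 4 = 9
(Check: W+ + W- = 21 should equal n(n+1)/2 = 21.)
Step 4: Test statistic W = min(W+, W-) = 9.
Step 5: Ties in |d|, so use the tie-corrected normal approximation.
        E[W] = n(n+1)/4 = 6*7/4 = 10.5.
        Tie groups: |d|=5 (t=2); sum(t^3 - t) = 6.
        Var[W] = n(n+1)(2n+1)/24 - sum(t^3-t)/48 = 546/24 - 6/48 = 22.625.
        z = (W - E[W]) / sqrt(Var[W]) = (9 - 10.5) / 4.7566 = -0.3154.
        Two-sided p = 2*Phi(z) = 0.752494.
Step 6: alpha = 0.1. fail to reject H0.

W+ = 12, W- = 9, W = min = 9, p = 0.752494, fail to reject H0.


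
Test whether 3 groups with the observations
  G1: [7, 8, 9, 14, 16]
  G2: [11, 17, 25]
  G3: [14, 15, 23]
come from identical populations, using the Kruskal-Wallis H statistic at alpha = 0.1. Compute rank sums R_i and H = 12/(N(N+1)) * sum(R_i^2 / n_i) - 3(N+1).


Step 1: Combine all N = 11 observations and assign midranks.
sorted (value, group, rank): (7,G1,1), (8,G1,2), (9,G1,3), (11,G2,4), (14,G1,5.5), (14,G3,5.5), (15,G3,7), (16,G1,8), (17,G2,9), (23,G3,10), (25,G2,11)
Step 2: Sum ranks within each group.
R_1 = 19.5 (n_1 = 5)
R_2 = 24 (n_2 = 3)
R_3 = 22.5 (n_3 = 3)
Step 3: H = 12/(N(N+1)) * sum(R_i^2/n_i) - 3(N+1)
     = 12/(11*12) * (19.5^2/5 + 24^2/3 + 22.5^2/3) - 3*12
     = 0.090909 * 436.8 - 36
     = 3.709091.
Step 4: Ties present; correction factor C = 1 - 6/(11^3 - 11) = 0.995455. Corrected H = 3.709091 / 0.995455 = 3.726027.
Step 5: Under H0, H ~ chi^2(2); p-value = 0.155204.
Step 6: alpha = 0.1. fail to reject H0.

H = 3.7260, df = 2, p = 0.155204, fail to reject H0.


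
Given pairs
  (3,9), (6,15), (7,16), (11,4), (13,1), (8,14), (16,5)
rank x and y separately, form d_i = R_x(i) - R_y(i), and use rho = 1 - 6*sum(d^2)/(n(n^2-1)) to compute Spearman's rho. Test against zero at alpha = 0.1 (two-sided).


Step 1: Rank x and y separately (midranks; no ties here).
rank(x): 3->1, 6->2, 7->3, 11->5, 13->6, 8->4, 16->7
rank(y): 9->4, 15->6, 16->7, 4->2, 1->1, 14->5, 5->3
Step 2: d_i = R_x(i) - R_y(i); compute d_i^2.
  (1-4)^2=9, (2-6)^2=16, (3-7)^2=16, (5-2)^2=9, (6-1)^2=25, (4-5)^2=1, (7-3)^2=16
sum(d^2) = 92.
Step 3: rho = 1 - 6*92 / (7*(7^2 - 1)) = 1 - 552/336 = -0.642857.
Step 4: Under H0, t = rho * sqrt((n-2)/(1-rho^2)) = -1.8766 ~ t(5).
Step 5: Two-sided p-value from the t-distribution with 5 df = 0.119392.
Step 6: alpha = 0.1. fail to reject H0.

rho = -0.6429, p = 0.119392, fail to reject H0 at alpha = 0.1.


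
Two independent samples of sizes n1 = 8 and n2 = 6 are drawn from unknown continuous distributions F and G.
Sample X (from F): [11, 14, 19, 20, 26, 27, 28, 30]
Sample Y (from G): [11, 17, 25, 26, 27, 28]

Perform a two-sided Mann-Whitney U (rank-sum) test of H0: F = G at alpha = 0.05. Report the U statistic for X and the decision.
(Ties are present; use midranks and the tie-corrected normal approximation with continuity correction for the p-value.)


Step 1: Combine and sort all 14 observations; assign midranks.
sorted (value, group): (11,X), (11,Y), (14,X), (17,Y), (19,X), (20,X), (25,Y), (26,X), (26,Y), (27,X), (27,Y), (28,X), (28,Y), (30,X)
ranks: 11->1.5, 11->1.5, 14->3, 17->4, 19->5, 20->6, 25->7, 26->8.5, 26->8.5, 27->10.5, 27->10.5, 28->12.5, 28->12.5, 30->14
Step 2: Rank sum for X: R1 = 1.5 + 3 + 5 + 6 + 8.5 + 10.5 + 12.5 + 14 = 61.
Step 3: U_X = R1 - n1(n1+1)/2 = 61 - 8*9/2 = 61 - 36 = 25.
       U_Y = n1*n2 - U_X = 48 - 25 = 23.
Step 4: Ties are present, so use the tie-corrected normal approximation (with continuity correction) for the p-value.
Step 5: p-value = 0.948305; compare to alpha = 0.05. fail to reject H0.

U_X = 25, p = 0.948305, fail to reject H0 at alpha = 0.05.


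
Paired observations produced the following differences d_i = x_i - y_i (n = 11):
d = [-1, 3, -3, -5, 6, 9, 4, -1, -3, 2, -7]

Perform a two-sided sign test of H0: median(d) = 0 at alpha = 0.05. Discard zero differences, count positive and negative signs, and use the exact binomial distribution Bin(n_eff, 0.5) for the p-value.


Step 1: Discard zero differences. Original n = 11; n_eff = number of nonzero differences = 11.
Nonzero differences (with sign): -1, +3, -3, -5, +6, +9, +4, -1, -3, +2, -7
Step 2: Count signs: positive = 5, negative = 6.
Step 3: Under H0: P(positive) = 0.5, so the number of positives S ~ Bin(11, 0.5).
Step 4: Two-sided exact p-value = sum of Bin(11,0.5) probabilities at or below the observed probability = 1.000000.
Step 5: alpha = 0.05. fail to reject H0.

n_eff = 11, pos = 5, neg = 6, p = 1.000000, fail to reject H0.


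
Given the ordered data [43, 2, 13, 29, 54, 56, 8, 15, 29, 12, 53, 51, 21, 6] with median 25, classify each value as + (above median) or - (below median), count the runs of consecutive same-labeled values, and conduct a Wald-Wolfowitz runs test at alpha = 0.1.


Step 1: Compute median = 25; label A = above, B = below.
Labels in order: ABBAAABBABAABB  (n_A = 7, n_B = 7)
Step 2: Count runs R = 8.
Step 3: Under H0 (random ordering), E[R] = 2*n_A*n_B/(n_A+n_B) + 1 = 2*7*7/14 + 1 = 8.0000.
        Var[R] = 2*n_A*n_B*(2*n_A*n_B - n_A - n_B) / ((n_A+n_B)^2 * (n_A+n_B-1)) = 8232/2548 = 3.2308.
        SD[R] = 1.7974.
Step 4: R = E[R], so z = 0 with no continuity correction.
Step 5: Two-sided p-value via normal approximation = 2*(1 - Phi(|z|)) = 1.000000.
Step 6: alpha = 0.1. fail to reject H0.

R = 8, z = 0.0000, p = 1.000000, fail to reject H0.


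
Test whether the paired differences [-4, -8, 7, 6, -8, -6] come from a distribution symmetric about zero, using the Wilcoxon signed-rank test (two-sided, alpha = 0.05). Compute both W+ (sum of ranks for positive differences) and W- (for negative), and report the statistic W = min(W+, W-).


Step 1: Drop any zero differences (none here) and take |d_i|.
|d| = [4, 8, 7, 6, 8, 6]
Step 2: Midrank |d_i| (ties get averaged ranks).
ranks: |4|->1, |8|->5.5, |7|->4, |6|->2.5, |8|->5.5, |6|->2.5
Step 3: Attach original signs; sum ranks with positive sign and with negative sign.
W+ = 4 + 2.5 = 6.5
W- = 1 + 5.5 + 5.5 + 2.5 = 14.5
(Check: W+ + W- = 21 should equal n(n+1)/2 = 21.)
Step 4: Test statistic W = min(W+, W-) = 6.5.
Step 5: Ties in |d|, so use the tie-corrected normal approximation.
        E[W] = n(n+1)/4 = 6*7/4 = 10.5.
        Tie groups: |d|=6 (t=2), |d|=8 (t=2); sum(t^3 - t) = 12.
        Var[W] = n(n+1)(2n+1)/24 - sum(t^3-t)/48 = 546/24 - 12/48 = 22.5.
        z = (W - E[W]) / sqrt(Var[W]) = (6.5 - 10.5) / 4.7434 = -0.8433.
        Two-sided p = 2*Phi(z) = 0.399075.
Step 6: alpha = 0.05. fail to reject H0.

W+ = 6.5, W- = 14.5, W = min = 6.5, p = 0.399075, fail to reject H0.


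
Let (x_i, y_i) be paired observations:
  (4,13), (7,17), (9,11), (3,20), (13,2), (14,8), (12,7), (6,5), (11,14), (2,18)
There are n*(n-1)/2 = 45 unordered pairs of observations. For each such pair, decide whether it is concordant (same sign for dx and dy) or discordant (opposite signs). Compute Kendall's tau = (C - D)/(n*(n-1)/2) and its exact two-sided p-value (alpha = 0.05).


Step 1: Enumerate the 45 unordered pairs (i,j) with i<j and classify each by sign(x_j-x_i) * sign(y_j-y_i).
  (1,2):dx=+3,dy=+4->C; (1,3):dx=+5,dy=-2->D; (1,4):dx=-1,dy=+7->D; (1,5):dx=+9,dy=-11->D
  (1,6):dx=+10,dy=-5->D; (1,7):dx=+8,dy=-6->D; (1,8):dx=+2,dy=-8->D; (1,9):dx=+7,dy=+1->C
  (1,10):dx=-2,dy=+5->D; (2,3):dx=+2,dy=-6->D; (2,4):dx=-4,dy=+3->D; (2,5):dx=+6,dy=-15->D
  (2,6):dx=+7,dy=-9->D; (2,7):dx=+5,dy=-10->D; (2,8):dx=-1,dy=-12->C; (2,9):dx=+4,dy=-3->D
  (2,10):dx=-5,dy=+1->D; (3,4):dx=-6,dy=+9->D; (3,5):dx=+4,dy=-9->D; (3,6):dx=+5,dy=-3->D
  (3,7):dx=+3,dy=-4->D; (3,8):dx=-3,dy=-6->C; (3,9):dx=+2,dy=+3->C; (3,10):dx=-7,dy=+7->D
  (4,5):dx=+10,dy=-18->D; (4,6):dx=+11,dy=-12->D; (4,7):dx=+9,dy=-13->D; (4,8):dx=+3,dy=-15->D
  (4,9):dx=+8,dy=-6->D; (4,10):dx=-1,dy=-2->C; (5,6):dx=+1,dy=+6->C; (5,7):dx=-1,dy=+5->D
  (5,8):dx=-7,dy=+3->D; (5,9):dx=-2,dy=+12->D; (5,10):dx=-11,dy=+16->D; (6,7):dx=-2,dy=-1->C
  (6,8):dx=-8,dy=-3->C; (6,9):dx=-3,dy=+6->D; (6,10):dx=-12,dy=+10->D; (7,8):dx=-6,dy=-2->C
  (7,9):dx=-1,dy=+7->D; (7,10):dx=-10,dy=+11->D; (8,9):dx=+5,dy=+9->C; (8,10):dx=-4,dy=+13->D
  (9,10):dx=-9,dy=+4->D
Step 2: C = 11, D = 34, total pairs = 45.
Step 3: tau = (C - D)/(n(n-1)/2) = (11 - 34)/45 = -0.511111.
Step 4: Exact two-sided p-value (enumerate n! = 3628800 permutations of y under H0): p = 0.046623.
Step 5: alpha = 0.05. reject H0.

tau_b = -0.5111 (C=11, D=34), p = 0.046623, reject H0.


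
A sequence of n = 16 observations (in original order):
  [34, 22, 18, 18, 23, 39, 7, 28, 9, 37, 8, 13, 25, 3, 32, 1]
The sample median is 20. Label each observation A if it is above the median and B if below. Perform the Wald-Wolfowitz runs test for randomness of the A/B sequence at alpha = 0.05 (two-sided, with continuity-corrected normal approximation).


Step 1: Compute median = 20; label A = above, B = below.
Labels in order: AABBAABABABBABAB  (n_A = 8, n_B = 8)
Step 2: Count runs R = 12.
Step 3: Under H0 (random ordering), E[R] = 2*n_A*n_B/(n_A+n_B) + 1 = 2*8*8/16 + 1 = 9.0000.
        Var[R] = 2*n_A*n_B*(2*n_A*n_B - n_A - n_B) / ((n_A+n_B)^2 * (n_A+n_B-1)) = 14336/3840 = 3.7333.
        SD[R] = 1.9322.
Step 4: Continuity-corrected z = (R - 0.5 - E[R]) / SD[R] = (12 - 0.5 - 9.0000) / 1.9322 = 1.2939.
Step 5: Two-sided p-value via normal approximation = 2*(1 - Phi(|z|)) = 0.195709.
Step 6: alpha = 0.05. fail to reject H0.

R = 12, z = 1.2939, p = 0.195709, fail to reject H0.


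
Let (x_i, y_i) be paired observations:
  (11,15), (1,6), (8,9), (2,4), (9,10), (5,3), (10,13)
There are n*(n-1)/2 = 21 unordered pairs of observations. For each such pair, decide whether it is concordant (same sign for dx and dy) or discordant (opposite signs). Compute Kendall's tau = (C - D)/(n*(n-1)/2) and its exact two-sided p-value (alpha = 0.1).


Step 1: Enumerate the 21 unordered pairs (i,j) with i<j and classify each by sign(x_j-x_i) * sign(y_j-y_i).
  (1,2):dx=-10,dy=-9->C; (1,3):dx=-3,dy=-6->C; (1,4):dx=-9,dy=-11->C; (1,5):dx=-2,dy=-5->C
  (1,6):dx=-6,dy=-12->C; (1,7):dx=-1,dy=-2->C; (2,3):dx=+7,dy=+3->C; (2,4):dx=+1,dy=-2->D
  (2,5):dx=+8,dy=+4->C; (2,6):dx=+4,dy=-3->D; (2,7):dx=+9,dy=+7->C; (3,4):dx=-6,dy=-5->C
  (3,5):dx=+1,dy=+1->C; (3,6):dx=-3,dy=-6->C; (3,7):dx=+2,dy=+4->C; (4,5):dx=+7,dy=+6->C
  (4,6):dx=+3,dy=-1->D; (4,7):dx=+8,dy=+9->C; (5,6):dx=-4,dy=-7->C; (5,7):dx=+1,dy=+3->C
  (6,7):dx=+5,dy=+10->C
Step 2: C = 18, D = 3, total pairs = 21.
Step 3: tau = (C - D)/(n(n-1)/2) = (18 - 3)/21 = 0.714286.
Step 4: Exact two-sided p-value (enumerate n! = 5040 permutations of y under H0): p = 0.030159.
Step 5: alpha = 0.1. reject H0.

tau_b = 0.7143 (C=18, D=3), p = 0.030159, reject H0.


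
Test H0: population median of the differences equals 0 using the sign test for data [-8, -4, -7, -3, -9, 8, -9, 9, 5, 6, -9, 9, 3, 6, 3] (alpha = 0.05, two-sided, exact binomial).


Step 1: Discard zero differences. Original n = 15; n_eff = number of nonzero differences = 15.
Nonzero differences (with sign): -8, -4, -7, -3, -9, +8, -9, +9, +5, +6, -9, +9, +3, +6, +3
Step 2: Count signs: positive = 8, negative = 7.
Step 3: Under H0: P(positive) = 0.5, so the number of positives S ~ Bin(15, 0.5).
Step 4: Two-sided exact p-value = sum of Bin(15,0.5) probabilities at or below the observed probability = 1.000000.
Step 5: alpha = 0.05. fail to reject H0.

n_eff = 15, pos = 8, neg = 7, p = 1.000000, fail to reject H0.


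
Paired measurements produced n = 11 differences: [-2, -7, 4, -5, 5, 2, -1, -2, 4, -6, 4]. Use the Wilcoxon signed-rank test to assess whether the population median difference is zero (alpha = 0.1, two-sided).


Step 1: Drop any zero differences (none here) and take |d_i|.
|d| = [2, 7, 4, 5, 5, 2, 1, 2, 4, 6, 4]
Step 2: Midrank |d_i| (ties get averaged ranks).
ranks: |2|->3, |7|->11, |4|->6, |5|->8.5, |5|->8.5, |2|->3, |1|->1, |2|->3, |4|->6, |6|->10, |4|->6
Step 3: Attach original signs; sum ranks with positive sign and with negative sign.
W+ = 6 + 8.5 + 3 + 6 + 6 = 29.5
W- = 3 + 11 + 8.5 + 1 + 3 + 10 = 36.5
(Check: W+ + W- = 66 should equal n(n+1)/2 = 66.)
Step 4: Test statistic W = min(W+, W-) = 29.5.
Step 5: Ties in |d|, so use the tie-corrected normal approximation.
        E[W] = n(n+1)/4 = 11*12/4 = 33.
        Tie groups: |d|=2 (t=3), |d|=4 (t=3), |d|=5 (t=2); sum(t^3 - t) = 54.
        Var[W] = n(n+1)(2n+1)/24 - sum(t^3-t)/48 = 3036/24 - 54/48 = 125.375.
        z = (W - E[W]) / sqrt(Var[W]) = (29.5 - 33) / 11.1971 = -0.3126.
        Two-sided p = 2*Phi(z) = 0.754599.
Step 6: alpha = 0.1. fail to reject H0.

W+ = 29.5, W- = 36.5, W = min = 29.5, p = 0.754599, fail to reject H0.


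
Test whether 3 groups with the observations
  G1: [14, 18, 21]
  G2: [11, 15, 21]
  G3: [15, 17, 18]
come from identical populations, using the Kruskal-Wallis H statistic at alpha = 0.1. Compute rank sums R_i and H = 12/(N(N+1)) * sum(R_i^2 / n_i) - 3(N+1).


Step 1: Combine all N = 9 observations and assign midranks.
sorted (value, group, rank): (11,G2,1), (14,G1,2), (15,G2,3.5), (15,G3,3.5), (17,G3,5), (18,G1,6.5), (18,G3,6.5), (21,G1,8.5), (21,G2,8.5)
Step 2: Sum ranks within each group.
R_1 = 17 (n_1 = 3)
R_2 = 13 (n_2 = 3)
R_3 = 15 (n_3 = 3)
Step 3: H = 12/(N(N+1)) * sum(R_i^2/n_i) - 3(N+1)
     = 12/(9*10) * (17^2/3 + 13^2/3 + 15^2/3) - 3*10
     = 0.133333 * 227.667 - 30
     = 0.355556.
Step 4: Ties present; correction factor C = 1 - 18/(9^3 - 9) = 0.975000. Corrected H = 0.355556 / 0.975000 = 0.364672.
Step 5: Under H0, H ~ chi^2(2); p-value = 0.833321.
Step 6: alpha = 0.1. fail to reject H0.

H = 0.3647, df = 2, p = 0.833321, fail to reject H0.
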